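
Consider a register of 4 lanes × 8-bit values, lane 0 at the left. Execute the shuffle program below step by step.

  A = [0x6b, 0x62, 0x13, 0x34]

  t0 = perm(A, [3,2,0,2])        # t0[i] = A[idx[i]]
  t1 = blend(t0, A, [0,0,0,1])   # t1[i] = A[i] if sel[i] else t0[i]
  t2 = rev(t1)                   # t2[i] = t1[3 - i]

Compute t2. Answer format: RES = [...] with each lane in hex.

RES = [ 0x34  0x6b  0x13  0x34 ]

→ t0 |34|13|6b|13|
→ t1 |34|13|6b|34|
→ t2 |34|6b|13|34|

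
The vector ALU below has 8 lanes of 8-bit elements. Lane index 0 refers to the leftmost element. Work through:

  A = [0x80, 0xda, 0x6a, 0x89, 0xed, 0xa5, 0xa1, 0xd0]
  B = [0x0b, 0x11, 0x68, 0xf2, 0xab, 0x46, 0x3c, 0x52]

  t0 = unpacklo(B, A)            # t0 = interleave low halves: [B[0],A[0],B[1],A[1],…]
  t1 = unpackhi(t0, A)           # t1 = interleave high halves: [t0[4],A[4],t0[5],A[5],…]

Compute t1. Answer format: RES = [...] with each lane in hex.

RES = [ 0x68  0xed  0x6a  0xa5  0xf2  0xa1  0x89  0xd0 ]

→ t0 |0b|80|11|da|68|6a|f2|89|
→ t1 |68|ed|6a|a5|f2|a1|89|d0|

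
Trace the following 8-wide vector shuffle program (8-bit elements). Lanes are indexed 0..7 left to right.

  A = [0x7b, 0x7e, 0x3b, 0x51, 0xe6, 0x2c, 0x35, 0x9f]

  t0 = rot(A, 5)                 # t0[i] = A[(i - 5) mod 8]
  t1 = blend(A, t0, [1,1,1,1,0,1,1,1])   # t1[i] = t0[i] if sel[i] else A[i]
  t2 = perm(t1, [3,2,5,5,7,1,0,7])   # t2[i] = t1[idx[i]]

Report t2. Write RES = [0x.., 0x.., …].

  t0: 51 e6 2c 35 9f 7b 7e 3b
  t1: 51 e6 2c 35 e6 7b 7e 3b
  t2: 35 2c 7b 7b 3b e6 51 3b

RES = [ 0x35  0x2c  0x7b  0x7b  0x3b  0xe6  0x51  0x3b ]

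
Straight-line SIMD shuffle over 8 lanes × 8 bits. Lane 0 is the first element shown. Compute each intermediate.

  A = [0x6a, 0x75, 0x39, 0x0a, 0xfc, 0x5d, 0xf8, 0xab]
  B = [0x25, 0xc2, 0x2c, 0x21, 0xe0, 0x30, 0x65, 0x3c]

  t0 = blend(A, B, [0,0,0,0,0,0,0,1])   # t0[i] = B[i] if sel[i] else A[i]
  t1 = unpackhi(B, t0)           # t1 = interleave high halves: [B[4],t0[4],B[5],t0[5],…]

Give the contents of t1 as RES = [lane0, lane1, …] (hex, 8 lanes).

RES = [ 0xe0  0xfc  0x30  0x5d  0x65  0xf8  0x3c  0x3c ]

t0 = [0x6a, 0x75, 0x39, 0x0a, 0xfc, 0x5d, 0xf8, 0x3c]
t1 = [0xe0, 0xfc, 0x30, 0x5d, 0x65, 0xf8, 0x3c, 0x3c]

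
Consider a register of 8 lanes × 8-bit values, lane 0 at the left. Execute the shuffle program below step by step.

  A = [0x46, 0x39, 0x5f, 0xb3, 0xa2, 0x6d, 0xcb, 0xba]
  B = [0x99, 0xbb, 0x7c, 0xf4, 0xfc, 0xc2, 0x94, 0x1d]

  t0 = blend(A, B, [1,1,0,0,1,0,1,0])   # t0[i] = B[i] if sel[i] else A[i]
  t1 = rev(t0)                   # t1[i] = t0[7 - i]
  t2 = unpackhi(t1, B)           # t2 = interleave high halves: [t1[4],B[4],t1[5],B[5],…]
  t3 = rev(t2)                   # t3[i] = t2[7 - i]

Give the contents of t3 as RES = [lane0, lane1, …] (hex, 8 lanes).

→ t0 |99|bb|5f|b3|fc|6d|94|ba|
→ t1 |ba|94|6d|fc|b3|5f|bb|99|
→ t2 |b3|fc|5f|c2|bb|94|99|1d|
→ t3 |1d|99|94|bb|c2|5f|fc|b3|

RES = [ 0x1d  0x99  0x94  0xbb  0xc2  0x5f  0xfc  0xb3 ]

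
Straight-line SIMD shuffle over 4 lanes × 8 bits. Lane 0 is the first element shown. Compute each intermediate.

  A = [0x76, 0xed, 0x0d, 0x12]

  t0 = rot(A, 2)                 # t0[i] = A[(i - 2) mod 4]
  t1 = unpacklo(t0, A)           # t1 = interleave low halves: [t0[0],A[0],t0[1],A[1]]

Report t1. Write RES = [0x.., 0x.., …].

RES = [0x0d, 0x76, 0x12, 0xed]

t0 = [0x0d, 0x12, 0x76, 0xed]
t1 = [0x0d, 0x76, 0x12, 0xed]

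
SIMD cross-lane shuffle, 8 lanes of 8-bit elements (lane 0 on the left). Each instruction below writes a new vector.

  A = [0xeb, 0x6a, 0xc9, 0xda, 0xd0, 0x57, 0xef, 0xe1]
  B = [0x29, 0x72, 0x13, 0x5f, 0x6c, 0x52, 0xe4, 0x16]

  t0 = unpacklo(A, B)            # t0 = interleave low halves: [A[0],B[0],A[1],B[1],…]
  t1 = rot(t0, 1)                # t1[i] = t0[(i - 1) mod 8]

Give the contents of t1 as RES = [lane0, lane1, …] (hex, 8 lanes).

RES = [0x5f, 0xeb, 0x29, 0x6a, 0x72, 0xc9, 0x13, 0xda]

→ t0 |eb|29|6a|72|c9|13|da|5f|
→ t1 |5f|eb|29|6a|72|c9|13|da|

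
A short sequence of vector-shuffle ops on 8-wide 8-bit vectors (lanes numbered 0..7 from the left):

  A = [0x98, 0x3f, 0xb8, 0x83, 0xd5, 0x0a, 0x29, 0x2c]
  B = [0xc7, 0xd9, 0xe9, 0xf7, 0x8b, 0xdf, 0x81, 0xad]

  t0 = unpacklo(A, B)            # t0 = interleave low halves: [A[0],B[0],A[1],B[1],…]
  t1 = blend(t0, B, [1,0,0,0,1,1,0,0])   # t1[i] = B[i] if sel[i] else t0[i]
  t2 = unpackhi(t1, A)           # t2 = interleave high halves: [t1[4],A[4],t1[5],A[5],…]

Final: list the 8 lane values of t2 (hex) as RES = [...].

RES = [ 0x8b  0xd5  0xdf  0x0a  0x83  0x29  0xf7  0x2c ]

t0 = [0x98, 0xc7, 0x3f, 0xd9, 0xb8, 0xe9, 0x83, 0xf7]
t1 = [0xc7, 0xc7, 0x3f, 0xd9, 0x8b, 0xdf, 0x83, 0xf7]
t2 = [0x8b, 0xd5, 0xdf, 0x0a, 0x83, 0x29, 0xf7, 0x2c]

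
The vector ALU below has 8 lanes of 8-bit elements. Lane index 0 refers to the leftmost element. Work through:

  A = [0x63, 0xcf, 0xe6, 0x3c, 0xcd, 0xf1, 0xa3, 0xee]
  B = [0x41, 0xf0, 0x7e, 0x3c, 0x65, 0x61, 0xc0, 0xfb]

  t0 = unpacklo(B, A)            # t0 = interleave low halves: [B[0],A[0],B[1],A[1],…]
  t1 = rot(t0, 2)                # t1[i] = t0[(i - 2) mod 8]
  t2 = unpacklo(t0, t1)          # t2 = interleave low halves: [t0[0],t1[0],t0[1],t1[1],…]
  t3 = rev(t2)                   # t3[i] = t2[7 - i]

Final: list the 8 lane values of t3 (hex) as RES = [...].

RES = [0x63, 0xcf, 0x41, 0xf0, 0x3c, 0x63, 0x3c, 0x41]

t0 = [0x41, 0x63, 0xf0, 0xcf, 0x7e, 0xe6, 0x3c, 0x3c]
t1 = [0x3c, 0x3c, 0x41, 0x63, 0xf0, 0xcf, 0x7e, 0xe6]
t2 = [0x41, 0x3c, 0x63, 0x3c, 0xf0, 0x41, 0xcf, 0x63]
t3 = [0x63, 0xcf, 0x41, 0xf0, 0x3c, 0x63, 0x3c, 0x41]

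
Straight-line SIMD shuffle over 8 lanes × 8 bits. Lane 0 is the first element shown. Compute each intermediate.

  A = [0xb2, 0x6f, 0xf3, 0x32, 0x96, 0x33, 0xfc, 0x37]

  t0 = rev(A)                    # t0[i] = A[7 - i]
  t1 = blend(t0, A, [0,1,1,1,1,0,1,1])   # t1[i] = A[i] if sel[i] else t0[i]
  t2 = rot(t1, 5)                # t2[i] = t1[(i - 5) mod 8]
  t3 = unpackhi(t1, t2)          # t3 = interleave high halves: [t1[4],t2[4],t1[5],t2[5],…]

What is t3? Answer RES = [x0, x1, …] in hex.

t0 = [0x37, 0xfc, 0x33, 0x96, 0x32, 0xf3, 0x6f, 0xb2]
t1 = [0x37, 0x6f, 0xf3, 0x32, 0x96, 0xf3, 0xfc, 0x37]
t2 = [0x32, 0x96, 0xf3, 0xfc, 0x37, 0x37, 0x6f, 0xf3]
t3 = [0x96, 0x37, 0xf3, 0x37, 0xfc, 0x6f, 0x37, 0xf3]

RES = [0x96, 0x37, 0xf3, 0x37, 0xfc, 0x6f, 0x37, 0xf3]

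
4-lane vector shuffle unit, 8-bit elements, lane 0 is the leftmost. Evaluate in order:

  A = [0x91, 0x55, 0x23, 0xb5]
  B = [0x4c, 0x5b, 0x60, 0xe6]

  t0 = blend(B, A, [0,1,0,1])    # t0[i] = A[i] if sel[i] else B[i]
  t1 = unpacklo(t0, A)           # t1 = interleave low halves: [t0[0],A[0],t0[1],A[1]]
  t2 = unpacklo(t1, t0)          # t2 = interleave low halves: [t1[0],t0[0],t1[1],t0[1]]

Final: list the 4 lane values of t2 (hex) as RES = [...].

RES = [0x4c, 0x4c, 0x91, 0x55]

t0 = [0x4c, 0x55, 0x60, 0xb5]
t1 = [0x4c, 0x91, 0x55, 0x55]
t2 = [0x4c, 0x4c, 0x91, 0x55]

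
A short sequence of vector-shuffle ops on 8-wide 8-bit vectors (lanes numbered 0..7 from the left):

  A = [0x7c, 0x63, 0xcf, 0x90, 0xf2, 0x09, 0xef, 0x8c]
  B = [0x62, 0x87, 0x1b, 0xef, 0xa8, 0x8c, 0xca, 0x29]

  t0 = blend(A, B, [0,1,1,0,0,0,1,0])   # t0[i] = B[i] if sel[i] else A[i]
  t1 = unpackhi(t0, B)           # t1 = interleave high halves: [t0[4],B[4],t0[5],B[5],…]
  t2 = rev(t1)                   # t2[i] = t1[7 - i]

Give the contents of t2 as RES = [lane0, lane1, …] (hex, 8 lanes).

RES = [0x29, 0x8c, 0xca, 0xca, 0x8c, 0x09, 0xa8, 0xf2]

  t0: 7c 87 1b 90 f2 09 ca 8c
  t1: f2 a8 09 8c ca ca 8c 29
  t2: 29 8c ca ca 8c 09 a8 f2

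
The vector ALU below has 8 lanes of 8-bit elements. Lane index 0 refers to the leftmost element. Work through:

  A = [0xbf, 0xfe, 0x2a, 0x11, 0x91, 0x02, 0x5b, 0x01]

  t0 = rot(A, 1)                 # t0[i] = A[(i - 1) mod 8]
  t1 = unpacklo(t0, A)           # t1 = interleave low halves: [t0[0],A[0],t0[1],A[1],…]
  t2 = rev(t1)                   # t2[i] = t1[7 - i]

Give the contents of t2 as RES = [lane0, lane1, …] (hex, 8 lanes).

→ t0 |01|bf|fe|2a|11|91|02|5b|
→ t1 |01|bf|bf|fe|fe|2a|2a|11|
→ t2 |11|2a|2a|fe|fe|bf|bf|01|

RES = [ 0x11  0x2a  0x2a  0xfe  0xfe  0xbf  0xbf  0x01 ]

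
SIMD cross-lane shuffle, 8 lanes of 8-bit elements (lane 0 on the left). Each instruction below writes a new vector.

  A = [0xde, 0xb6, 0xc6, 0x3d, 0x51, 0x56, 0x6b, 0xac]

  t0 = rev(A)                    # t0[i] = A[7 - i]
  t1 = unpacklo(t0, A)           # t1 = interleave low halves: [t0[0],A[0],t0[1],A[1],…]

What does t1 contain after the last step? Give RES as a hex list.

→ t0 |ac|6b|56|51|3d|c6|b6|de|
→ t1 |ac|de|6b|b6|56|c6|51|3d|

RES = [0xac, 0xde, 0x6b, 0xb6, 0x56, 0xc6, 0x51, 0x3d]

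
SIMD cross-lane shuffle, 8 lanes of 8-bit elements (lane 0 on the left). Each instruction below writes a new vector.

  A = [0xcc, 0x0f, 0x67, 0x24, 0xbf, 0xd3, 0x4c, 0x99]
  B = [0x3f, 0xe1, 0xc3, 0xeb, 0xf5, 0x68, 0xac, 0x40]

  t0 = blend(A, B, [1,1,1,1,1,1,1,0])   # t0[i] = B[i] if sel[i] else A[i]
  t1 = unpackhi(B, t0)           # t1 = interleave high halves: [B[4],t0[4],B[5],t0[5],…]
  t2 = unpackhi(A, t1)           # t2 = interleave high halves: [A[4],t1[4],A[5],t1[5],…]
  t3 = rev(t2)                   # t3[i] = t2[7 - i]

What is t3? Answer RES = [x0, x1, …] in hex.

RES = [ 0x99  0x99  0x40  0x4c  0xac  0xd3  0xac  0xbf ]

  t0: 3f e1 c3 eb f5 68 ac 99
  t1: f5 f5 68 68 ac ac 40 99
  t2: bf ac d3 ac 4c 40 99 99
  t3: 99 99 40 4c ac d3 ac bf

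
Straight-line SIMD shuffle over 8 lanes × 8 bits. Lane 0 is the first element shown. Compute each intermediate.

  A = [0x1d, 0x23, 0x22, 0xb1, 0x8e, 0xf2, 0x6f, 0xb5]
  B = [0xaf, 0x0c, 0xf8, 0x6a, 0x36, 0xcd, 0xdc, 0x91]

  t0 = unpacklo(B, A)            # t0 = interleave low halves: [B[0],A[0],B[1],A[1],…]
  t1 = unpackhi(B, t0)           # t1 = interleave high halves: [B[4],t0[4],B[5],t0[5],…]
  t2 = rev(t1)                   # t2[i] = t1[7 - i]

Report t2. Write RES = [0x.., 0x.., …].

→ t0 |af|1d|0c|23|f8|22|6a|b1|
→ t1 |36|f8|cd|22|dc|6a|91|b1|
→ t2 |b1|91|6a|dc|22|cd|f8|36|

RES = [ 0xb1  0x91  0x6a  0xdc  0x22  0xcd  0xf8  0x36 ]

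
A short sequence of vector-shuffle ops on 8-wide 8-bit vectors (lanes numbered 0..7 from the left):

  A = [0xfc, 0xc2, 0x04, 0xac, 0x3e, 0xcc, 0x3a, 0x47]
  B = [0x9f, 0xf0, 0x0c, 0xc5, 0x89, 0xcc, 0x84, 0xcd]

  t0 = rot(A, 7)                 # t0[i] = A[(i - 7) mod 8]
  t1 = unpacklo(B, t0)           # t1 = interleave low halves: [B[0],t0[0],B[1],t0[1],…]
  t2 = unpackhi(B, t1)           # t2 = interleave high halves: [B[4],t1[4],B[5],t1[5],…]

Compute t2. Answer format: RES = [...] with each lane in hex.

t0 = [0xc2, 0x04, 0xac, 0x3e, 0xcc, 0x3a, 0x47, 0xfc]
t1 = [0x9f, 0xc2, 0xf0, 0x04, 0x0c, 0xac, 0xc5, 0x3e]
t2 = [0x89, 0x0c, 0xcc, 0xac, 0x84, 0xc5, 0xcd, 0x3e]

RES = [0x89, 0x0c, 0xcc, 0xac, 0x84, 0xc5, 0xcd, 0x3e]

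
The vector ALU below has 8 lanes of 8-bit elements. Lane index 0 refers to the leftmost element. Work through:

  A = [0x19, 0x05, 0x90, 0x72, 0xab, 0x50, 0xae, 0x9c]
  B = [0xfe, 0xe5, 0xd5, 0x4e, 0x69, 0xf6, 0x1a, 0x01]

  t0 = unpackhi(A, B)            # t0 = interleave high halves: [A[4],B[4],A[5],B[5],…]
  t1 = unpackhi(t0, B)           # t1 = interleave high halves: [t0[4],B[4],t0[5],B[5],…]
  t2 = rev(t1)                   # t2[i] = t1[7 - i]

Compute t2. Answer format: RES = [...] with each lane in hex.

  t0: ab 69 50 f6 ae 1a 9c 01
  t1: ae 69 1a f6 9c 1a 01 01
  t2: 01 01 1a 9c f6 1a 69 ae

RES = [ 0x01  0x01  0x1a  0x9c  0xf6  0x1a  0x69  0xae ]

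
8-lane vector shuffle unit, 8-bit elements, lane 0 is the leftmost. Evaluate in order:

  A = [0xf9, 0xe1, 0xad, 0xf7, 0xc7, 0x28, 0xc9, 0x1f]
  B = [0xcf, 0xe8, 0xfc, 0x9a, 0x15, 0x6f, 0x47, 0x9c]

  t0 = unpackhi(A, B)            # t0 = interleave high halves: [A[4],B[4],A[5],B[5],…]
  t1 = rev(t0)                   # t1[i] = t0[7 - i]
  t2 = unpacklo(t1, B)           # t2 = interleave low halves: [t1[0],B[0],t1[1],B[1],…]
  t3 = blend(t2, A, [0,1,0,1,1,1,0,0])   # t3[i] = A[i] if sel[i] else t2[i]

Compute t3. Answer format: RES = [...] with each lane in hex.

→ t0 |c7|15|28|6f|c9|47|1f|9c|
→ t1 |9c|1f|47|c9|6f|28|15|c7|
→ t2 |9c|cf|1f|e8|47|fc|c9|9a|
→ t3 |9c|e1|1f|f7|c7|28|c9|9a|

RES = [ 0x9c  0xe1  0x1f  0xf7  0xc7  0x28  0xc9  0x9a ]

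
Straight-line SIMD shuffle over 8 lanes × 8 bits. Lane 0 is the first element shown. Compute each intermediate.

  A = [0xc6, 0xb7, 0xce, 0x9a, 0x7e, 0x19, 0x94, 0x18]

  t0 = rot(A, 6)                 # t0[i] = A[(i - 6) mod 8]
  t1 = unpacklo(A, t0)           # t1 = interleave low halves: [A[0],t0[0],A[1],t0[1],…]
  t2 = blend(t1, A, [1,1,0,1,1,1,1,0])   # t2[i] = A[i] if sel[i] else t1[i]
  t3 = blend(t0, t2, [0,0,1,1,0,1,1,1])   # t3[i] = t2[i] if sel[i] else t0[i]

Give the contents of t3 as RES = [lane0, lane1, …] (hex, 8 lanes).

RES = [ 0xce  0x9a  0xb7  0x9a  0x94  0x19  0x94  0x19 ]

t0 = [0xce, 0x9a, 0x7e, 0x19, 0x94, 0x18, 0xc6, 0xb7]
t1 = [0xc6, 0xce, 0xb7, 0x9a, 0xce, 0x7e, 0x9a, 0x19]
t2 = [0xc6, 0xb7, 0xb7, 0x9a, 0x7e, 0x19, 0x94, 0x19]
t3 = [0xce, 0x9a, 0xb7, 0x9a, 0x94, 0x19, 0x94, 0x19]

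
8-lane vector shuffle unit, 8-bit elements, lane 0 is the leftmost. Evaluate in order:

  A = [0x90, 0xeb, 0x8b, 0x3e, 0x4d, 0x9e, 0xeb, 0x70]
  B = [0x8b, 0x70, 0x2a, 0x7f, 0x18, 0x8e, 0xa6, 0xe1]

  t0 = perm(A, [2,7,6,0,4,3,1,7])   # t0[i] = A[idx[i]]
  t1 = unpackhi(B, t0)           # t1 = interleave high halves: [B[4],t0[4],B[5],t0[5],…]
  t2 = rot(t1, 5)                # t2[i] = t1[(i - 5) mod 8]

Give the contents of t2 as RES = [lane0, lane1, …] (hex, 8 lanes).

→ t0 |8b|70|eb|90|4d|3e|eb|70|
→ t1 |18|4d|8e|3e|a6|eb|e1|70|
→ t2 |3e|a6|eb|e1|70|18|4d|8e|

RES = [ 0x3e  0xa6  0xeb  0xe1  0x70  0x18  0x4d  0x8e ]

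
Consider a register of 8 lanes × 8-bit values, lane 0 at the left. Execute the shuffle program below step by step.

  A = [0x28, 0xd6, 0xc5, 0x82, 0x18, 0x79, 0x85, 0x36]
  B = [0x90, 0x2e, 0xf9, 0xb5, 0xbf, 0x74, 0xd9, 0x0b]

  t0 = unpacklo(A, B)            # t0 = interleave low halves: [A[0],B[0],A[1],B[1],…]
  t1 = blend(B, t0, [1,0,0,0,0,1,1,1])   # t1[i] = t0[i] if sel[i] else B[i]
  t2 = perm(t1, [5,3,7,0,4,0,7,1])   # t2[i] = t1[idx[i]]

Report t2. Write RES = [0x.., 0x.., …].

t0 = [0x28, 0x90, 0xd6, 0x2e, 0xc5, 0xf9, 0x82, 0xb5]
t1 = [0x28, 0x2e, 0xf9, 0xb5, 0xbf, 0xf9, 0x82, 0xb5]
t2 = [0xf9, 0xb5, 0xb5, 0x28, 0xbf, 0x28, 0xb5, 0x2e]

RES = [0xf9, 0xb5, 0xb5, 0x28, 0xbf, 0x28, 0xb5, 0x2e]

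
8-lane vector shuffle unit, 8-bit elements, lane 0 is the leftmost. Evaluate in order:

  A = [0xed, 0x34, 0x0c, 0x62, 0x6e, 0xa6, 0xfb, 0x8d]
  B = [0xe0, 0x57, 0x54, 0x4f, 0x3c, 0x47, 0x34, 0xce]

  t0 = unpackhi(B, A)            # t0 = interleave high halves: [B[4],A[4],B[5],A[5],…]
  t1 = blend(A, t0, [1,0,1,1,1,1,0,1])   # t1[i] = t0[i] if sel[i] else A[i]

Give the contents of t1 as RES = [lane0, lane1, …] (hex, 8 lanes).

  t0: 3c 6e 47 a6 34 fb ce 8d
  t1: 3c 34 47 a6 34 fb fb 8d

RES = [ 0x3c  0x34  0x47  0xa6  0x34  0xfb  0xfb  0x8d ]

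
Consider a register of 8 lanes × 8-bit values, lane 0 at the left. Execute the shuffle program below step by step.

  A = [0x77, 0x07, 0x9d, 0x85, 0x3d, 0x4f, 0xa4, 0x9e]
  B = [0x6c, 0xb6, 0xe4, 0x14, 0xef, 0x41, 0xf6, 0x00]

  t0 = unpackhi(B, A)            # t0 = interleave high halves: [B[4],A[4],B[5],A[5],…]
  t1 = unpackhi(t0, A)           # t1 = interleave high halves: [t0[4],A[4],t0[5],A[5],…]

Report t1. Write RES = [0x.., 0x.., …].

RES = [0xf6, 0x3d, 0xa4, 0x4f, 0x00, 0xa4, 0x9e, 0x9e]

→ t0 |ef|3d|41|4f|f6|a4|00|9e|
→ t1 |f6|3d|a4|4f|00|a4|9e|9e|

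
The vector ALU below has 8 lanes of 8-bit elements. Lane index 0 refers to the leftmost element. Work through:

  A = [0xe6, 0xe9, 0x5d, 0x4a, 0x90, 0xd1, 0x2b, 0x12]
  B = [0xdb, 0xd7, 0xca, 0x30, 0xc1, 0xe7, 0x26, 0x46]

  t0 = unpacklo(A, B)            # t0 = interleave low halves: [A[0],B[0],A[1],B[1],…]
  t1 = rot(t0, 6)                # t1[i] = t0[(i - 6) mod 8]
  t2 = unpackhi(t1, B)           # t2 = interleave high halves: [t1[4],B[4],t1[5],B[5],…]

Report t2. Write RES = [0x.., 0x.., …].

t0 = [0xe6, 0xdb, 0xe9, 0xd7, 0x5d, 0xca, 0x4a, 0x30]
t1 = [0xe9, 0xd7, 0x5d, 0xca, 0x4a, 0x30, 0xe6, 0xdb]
t2 = [0x4a, 0xc1, 0x30, 0xe7, 0xe6, 0x26, 0xdb, 0x46]

RES = [0x4a, 0xc1, 0x30, 0xe7, 0xe6, 0x26, 0xdb, 0x46]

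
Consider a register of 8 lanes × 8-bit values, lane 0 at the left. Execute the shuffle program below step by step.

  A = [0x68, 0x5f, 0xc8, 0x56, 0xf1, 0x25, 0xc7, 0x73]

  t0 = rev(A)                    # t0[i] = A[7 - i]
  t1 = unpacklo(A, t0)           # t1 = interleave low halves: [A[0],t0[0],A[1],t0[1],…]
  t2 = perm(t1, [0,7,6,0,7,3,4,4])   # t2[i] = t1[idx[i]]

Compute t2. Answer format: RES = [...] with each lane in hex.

RES = [ 0x68  0xf1  0x56  0x68  0xf1  0xc7  0xc8  0xc8 ]

→ t0 |73|c7|25|f1|56|c8|5f|68|
→ t1 |68|73|5f|c7|c8|25|56|f1|
→ t2 |68|f1|56|68|f1|c7|c8|c8|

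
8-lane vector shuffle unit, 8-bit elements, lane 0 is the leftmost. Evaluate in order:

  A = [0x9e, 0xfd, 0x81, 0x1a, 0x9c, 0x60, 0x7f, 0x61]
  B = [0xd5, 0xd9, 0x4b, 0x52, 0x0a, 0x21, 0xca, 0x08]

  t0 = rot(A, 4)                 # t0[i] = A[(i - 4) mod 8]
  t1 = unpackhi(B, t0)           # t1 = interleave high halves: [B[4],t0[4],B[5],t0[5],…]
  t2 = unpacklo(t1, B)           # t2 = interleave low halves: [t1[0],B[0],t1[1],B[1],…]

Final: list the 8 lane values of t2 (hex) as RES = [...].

RES = [0x0a, 0xd5, 0x9e, 0xd9, 0x21, 0x4b, 0xfd, 0x52]

t0 = [0x9c, 0x60, 0x7f, 0x61, 0x9e, 0xfd, 0x81, 0x1a]
t1 = [0x0a, 0x9e, 0x21, 0xfd, 0xca, 0x81, 0x08, 0x1a]
t2 = [0x0a, 0xd5, 0x9e, 0xd9, 0x21, 0x4b, 0xfd, 0x52]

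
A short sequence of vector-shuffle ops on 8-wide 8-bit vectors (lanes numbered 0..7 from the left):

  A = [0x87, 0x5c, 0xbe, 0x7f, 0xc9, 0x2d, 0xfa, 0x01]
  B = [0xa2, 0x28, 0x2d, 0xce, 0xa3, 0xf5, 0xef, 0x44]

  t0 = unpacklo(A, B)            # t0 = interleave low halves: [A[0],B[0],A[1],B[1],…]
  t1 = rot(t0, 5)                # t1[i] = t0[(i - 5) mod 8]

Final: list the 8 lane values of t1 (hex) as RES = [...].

  t0: 87 a2 5c 28 be 2d 7f ce
  t1: 28 be 2d 7f ce 87 a2 5c

RES = [ 0x28  0xbe  0x2d  0x7f  0xce  0x87  0xa2  0x5c ]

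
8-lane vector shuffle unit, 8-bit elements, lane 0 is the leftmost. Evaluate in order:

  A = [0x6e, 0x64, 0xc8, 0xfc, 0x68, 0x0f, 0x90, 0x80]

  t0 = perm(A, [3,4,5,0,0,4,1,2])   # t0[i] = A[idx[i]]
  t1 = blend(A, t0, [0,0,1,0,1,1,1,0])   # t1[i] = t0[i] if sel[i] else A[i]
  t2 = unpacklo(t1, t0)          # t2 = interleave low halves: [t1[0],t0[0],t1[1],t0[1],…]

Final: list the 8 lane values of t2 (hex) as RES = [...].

RES = [ 0x6e  0xfc  0x64  0x68  0x0f  0x0f  0xfc  0x6e ]

t0 = [0xfc, 0x68, 0x0f, 0x6e, 0x6e, 0x68, 0x64, 0xc8]
t1 = [0x6e, 0x64, 0x0f, 0xfc, 0x6e, 0x68, 0x64, 0x80]
t2 = [0x6e, 0xfc, 0x64, 0x68, 0x0f, 0x0f, 0xfc, 0x6e]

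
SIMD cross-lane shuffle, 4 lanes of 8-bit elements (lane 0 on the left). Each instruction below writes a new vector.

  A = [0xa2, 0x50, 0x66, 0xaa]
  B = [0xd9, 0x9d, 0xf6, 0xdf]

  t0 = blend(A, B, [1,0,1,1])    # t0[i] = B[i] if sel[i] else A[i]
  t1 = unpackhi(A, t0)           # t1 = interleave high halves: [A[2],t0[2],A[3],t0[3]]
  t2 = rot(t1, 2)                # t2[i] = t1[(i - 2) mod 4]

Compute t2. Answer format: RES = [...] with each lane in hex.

  t0: d9 50 f6 df
  t1: 66 f6 aa df
  t2: aa df 66 f6

RES = [0xaa, 0xdf, 0x66, 0xf6]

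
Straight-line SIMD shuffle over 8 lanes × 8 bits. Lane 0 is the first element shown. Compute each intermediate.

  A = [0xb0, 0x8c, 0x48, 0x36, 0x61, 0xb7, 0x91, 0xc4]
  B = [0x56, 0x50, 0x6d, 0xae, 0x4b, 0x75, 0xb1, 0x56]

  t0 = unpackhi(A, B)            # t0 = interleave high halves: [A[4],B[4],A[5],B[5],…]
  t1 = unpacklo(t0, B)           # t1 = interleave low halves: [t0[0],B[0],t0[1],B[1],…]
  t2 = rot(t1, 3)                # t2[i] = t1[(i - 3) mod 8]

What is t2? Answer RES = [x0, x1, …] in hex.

→ t0 |61|4b|b7|75|91|b1|c4|56|
→ t1 |61|56|4b|50|b7|6d|75|ae|
→ t2 |6d|75|ae|61|56|4b|50|b7|

RES = [ 0x6d  0x75  0xae  0x61  0x56  0x4b  0x50  0xb7 ]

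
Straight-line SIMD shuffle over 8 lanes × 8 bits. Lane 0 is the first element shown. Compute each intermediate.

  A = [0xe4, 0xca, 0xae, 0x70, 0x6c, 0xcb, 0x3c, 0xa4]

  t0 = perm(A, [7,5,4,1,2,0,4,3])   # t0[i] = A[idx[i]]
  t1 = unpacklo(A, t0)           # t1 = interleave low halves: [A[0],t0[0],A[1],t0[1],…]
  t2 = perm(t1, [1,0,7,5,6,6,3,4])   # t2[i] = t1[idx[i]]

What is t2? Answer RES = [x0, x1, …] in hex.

  t0: a4 cb 6c ca ae e4 6c 70
  t1: e4 a4 ca cb ae 6c 70 ca
  t2: a4 e4 ca 6c 70 70 cb ae

RES = [0xa4, 0xe4, 0xca, 0x6c, 0x70, 0x70, 0xcb, 0xae]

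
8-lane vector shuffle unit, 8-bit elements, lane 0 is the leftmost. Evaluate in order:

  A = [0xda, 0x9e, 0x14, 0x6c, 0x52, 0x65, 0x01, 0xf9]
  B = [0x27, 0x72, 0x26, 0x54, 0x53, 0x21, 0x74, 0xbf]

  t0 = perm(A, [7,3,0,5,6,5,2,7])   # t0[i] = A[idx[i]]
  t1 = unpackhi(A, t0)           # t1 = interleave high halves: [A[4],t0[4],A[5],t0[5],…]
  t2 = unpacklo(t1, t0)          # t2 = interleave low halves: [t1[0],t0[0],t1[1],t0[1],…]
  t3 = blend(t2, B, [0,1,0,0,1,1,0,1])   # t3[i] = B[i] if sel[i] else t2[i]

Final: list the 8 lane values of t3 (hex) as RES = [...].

RES = [0x52, 0x72, 0x01, 0x6c, 0x53, 0x21, 0x65, 0xbf]

t0 = [0xf9, 0x6c, 0xda, 0x65, 0x01, 0x65, 0x14, 0xf9]
t1 = [0x52, 0x01, 0x65, 0x65, 0x01, 0x14, 0xf9, 0xf9]
t2 = [0x52, 0xf9, 0x01, 0x6c, 0x65, 0xda, 0x65, 0x65]
t3 = [0x52, 0x72, 0x01, 0x6c, 0x53, 0x21, 0x65, 0xbf]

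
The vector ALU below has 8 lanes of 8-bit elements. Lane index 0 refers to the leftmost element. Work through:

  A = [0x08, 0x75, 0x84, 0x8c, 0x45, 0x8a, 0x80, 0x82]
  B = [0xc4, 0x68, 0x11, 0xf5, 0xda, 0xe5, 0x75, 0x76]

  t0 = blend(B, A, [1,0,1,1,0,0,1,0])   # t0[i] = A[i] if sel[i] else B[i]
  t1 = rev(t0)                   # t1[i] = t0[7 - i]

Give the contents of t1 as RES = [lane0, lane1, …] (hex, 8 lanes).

RES = [ 0x76  0x80  0xe5  0xda  0x8c  0x84  0x68  0x08 ]

t0 = [0x08, 0x68, 0x84, 0x8c, 0xda, 0xe5, 0x80, 0x76]
t1 = [0x76, 0x80, 0xe5, 0xda, 0x8c, 0x84, 0x68, 0x08]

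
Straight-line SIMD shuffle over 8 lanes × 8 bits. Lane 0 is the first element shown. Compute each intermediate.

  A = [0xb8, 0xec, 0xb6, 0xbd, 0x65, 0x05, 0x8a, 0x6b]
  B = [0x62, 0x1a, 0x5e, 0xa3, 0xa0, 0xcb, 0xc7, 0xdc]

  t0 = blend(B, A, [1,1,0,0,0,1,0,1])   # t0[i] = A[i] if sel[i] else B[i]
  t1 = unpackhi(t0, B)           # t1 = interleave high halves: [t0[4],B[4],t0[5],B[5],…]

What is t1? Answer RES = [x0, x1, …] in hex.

→ t0 |b8|ec|5e|a3|a0|05|c7|6b|
→ t1 |a0|a0|05|cb|c7|c7|6b|dc|

RES = [0xa0, 0xa0, 0x05, 0xcb, 0xc7, 0xc7, 0x6b, 0xdc]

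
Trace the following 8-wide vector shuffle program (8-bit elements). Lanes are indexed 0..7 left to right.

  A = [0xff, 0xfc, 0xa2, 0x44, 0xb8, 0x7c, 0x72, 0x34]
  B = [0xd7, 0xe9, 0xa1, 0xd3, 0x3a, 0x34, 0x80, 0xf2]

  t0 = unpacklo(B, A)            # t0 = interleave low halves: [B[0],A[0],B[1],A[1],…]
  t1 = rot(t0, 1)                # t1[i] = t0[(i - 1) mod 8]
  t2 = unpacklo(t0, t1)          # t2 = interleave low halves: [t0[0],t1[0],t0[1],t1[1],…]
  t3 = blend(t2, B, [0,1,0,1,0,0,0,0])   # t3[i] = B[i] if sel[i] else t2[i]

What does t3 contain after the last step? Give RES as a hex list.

→ t0 |d7|ff|e9|fc|a1|a2|d3|44|
→ t1 |44|d7|ff|e9|fc|a1|a2|d3|
→ t2 |d7|44|ff|d7|e9|ff|fc|e9|
→ t3 |d7|e9|ff|d3|e9|ff|fc|e9|

RES = [ 0xd7  0xe9  0xff  0xd3  0xe9  0xff  0xfc  0xe9 ]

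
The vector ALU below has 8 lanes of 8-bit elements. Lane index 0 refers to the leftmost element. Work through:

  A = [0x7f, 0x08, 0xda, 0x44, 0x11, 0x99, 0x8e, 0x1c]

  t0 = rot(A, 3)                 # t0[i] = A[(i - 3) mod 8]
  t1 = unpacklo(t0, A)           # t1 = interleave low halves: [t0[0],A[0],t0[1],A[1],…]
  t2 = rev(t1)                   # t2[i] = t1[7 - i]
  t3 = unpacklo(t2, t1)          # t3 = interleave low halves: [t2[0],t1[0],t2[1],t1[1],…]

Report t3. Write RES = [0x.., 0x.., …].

→ t0 |99|8e|1c|7f|08|da|44|11|
→ t1 |99|7f|8e|08|1c|da|7f|44|
→ t2 |44|7f|da|1c|08|8e|7f|99|
→ t3 |44|99|7f|7f|da|8e|1c|08|

RES = [0x44, 0x99, 0x7f, 0x7f, 0xda, 0x8e, 0x1c, 0x08]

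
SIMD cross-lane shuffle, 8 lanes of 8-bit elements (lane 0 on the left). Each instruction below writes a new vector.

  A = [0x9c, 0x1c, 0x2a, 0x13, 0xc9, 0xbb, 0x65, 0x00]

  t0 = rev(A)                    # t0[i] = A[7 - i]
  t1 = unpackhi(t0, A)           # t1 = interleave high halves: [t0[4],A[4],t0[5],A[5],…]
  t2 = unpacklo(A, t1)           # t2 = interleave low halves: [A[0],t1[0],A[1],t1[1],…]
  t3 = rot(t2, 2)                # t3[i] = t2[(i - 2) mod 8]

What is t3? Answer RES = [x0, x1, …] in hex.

  t0: 00 65 bb c9 13 2a 1c 9c
  t1: 13 c9 2a bb 1c 65 9c 00
  t2: 9c 13 1c c9 2a 2a 13 bb
  t3: 13 bb 9c 13 1c c9 2a 2a

RES = [ 0x13  0xbb  0x9c  0x13  0x1c  0xc9  0x2a  0x2a ]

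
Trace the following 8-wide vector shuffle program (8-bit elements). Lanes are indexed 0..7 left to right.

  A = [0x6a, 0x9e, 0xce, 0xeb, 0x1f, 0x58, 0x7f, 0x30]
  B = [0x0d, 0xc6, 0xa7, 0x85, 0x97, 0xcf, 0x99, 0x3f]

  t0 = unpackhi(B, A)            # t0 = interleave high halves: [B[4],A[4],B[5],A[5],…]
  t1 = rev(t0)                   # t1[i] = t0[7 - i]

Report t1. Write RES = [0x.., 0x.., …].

RES = [ 0x30  0x3f  0x7f  0x99  0x58  0xcf  0x1f  0x97 ]

t0 = [0x97, 0x1f, 0xcf, 0x58, 0x99, 0x7f, 0x3f, 0x30]
t1 = [0x30, 0x3f, 0x7f, 0x99, 0x58, 0xcf, 0x1f, 0x97]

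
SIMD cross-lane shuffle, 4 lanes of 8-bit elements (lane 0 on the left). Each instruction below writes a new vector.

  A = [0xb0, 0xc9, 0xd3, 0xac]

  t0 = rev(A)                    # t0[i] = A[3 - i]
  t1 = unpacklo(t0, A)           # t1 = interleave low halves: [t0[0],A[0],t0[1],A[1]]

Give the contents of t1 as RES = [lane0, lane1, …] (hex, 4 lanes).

RES = [ 0xac  0xb0  0xd3  0xc9 ]

  t0: ac d3 c9 b0
  t1: ac b0 d3 c9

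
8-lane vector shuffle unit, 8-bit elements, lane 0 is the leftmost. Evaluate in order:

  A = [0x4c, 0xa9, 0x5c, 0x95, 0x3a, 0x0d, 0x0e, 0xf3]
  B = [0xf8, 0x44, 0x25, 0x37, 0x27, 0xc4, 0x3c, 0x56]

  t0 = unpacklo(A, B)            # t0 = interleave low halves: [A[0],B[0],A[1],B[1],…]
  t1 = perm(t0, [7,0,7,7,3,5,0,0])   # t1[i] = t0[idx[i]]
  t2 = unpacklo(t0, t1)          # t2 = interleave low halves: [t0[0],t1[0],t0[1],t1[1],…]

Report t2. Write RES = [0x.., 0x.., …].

→ t0 |4c|f8|a9|44|5c|25|95|37|
→ t1 |37|4c|37|37|44|25|4c|4c|
→ t2 |4c|37|f8|4c|a9|37|44|37|

RES = [0x4c, 0x37, 0xf8, 0x4c, 0xa9, 0x37, 0x44, 0x37]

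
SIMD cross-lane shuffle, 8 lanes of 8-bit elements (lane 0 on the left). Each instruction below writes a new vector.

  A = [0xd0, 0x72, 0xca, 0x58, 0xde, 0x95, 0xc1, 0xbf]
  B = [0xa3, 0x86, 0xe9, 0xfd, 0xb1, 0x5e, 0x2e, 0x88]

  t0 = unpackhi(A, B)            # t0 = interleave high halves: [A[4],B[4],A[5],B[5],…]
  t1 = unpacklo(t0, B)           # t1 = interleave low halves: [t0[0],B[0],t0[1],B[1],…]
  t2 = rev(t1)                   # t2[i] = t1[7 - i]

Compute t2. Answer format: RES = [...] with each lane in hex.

RES = [0xfd, 0x5e, 0xe9, 0x95, 0x86, 0xb1, 0xa3, 0xde]

→ t0 |de|b1|95|5e|c1|2e|bf|88|
→ t1 |de|a3|b1|86|95|e9|5e|fd|
→ t2 |fd|5e|e9|95|86|b1|a3|de|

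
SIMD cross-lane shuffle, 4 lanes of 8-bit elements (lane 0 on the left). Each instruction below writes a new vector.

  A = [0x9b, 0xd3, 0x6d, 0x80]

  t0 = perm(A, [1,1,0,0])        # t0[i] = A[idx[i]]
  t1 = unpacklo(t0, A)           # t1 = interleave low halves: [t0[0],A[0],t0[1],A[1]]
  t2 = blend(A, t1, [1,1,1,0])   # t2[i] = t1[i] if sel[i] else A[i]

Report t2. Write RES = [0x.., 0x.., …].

RES = [ 0xd3  0x9b  0xd3  0x80 ]

→ t0 |d3|d3|9b|9b|
→ t1 |d3|9b|d3|d3|
→ t2 |d3|9b|d3|80|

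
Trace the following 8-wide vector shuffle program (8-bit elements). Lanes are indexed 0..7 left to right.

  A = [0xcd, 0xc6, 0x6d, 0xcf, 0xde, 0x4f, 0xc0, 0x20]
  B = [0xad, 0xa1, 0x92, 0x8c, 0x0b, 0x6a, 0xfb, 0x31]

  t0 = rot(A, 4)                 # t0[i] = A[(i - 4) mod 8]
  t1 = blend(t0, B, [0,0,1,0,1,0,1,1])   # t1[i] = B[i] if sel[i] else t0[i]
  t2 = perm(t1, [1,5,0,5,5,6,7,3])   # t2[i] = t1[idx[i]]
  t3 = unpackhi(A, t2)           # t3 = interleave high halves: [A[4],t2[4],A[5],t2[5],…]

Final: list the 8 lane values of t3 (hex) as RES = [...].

RES = [0xde, 0xc6, 0x4f, 0xfb, 0xc0, 0x31, 0x20, 0x20]

t0 = [0xde, 0x4f, 0xc0, 0x20, 0xcd, 0xc6, 0x6d, 0xcf]
t1 = [0xde, 0x4f, 0x92, 0x20, 0x0b, 0xc6, 0xfb, 0x31]
t2 = [0x4f, 0xc6, 0xde, 0xc6, 0xc6, 0xfb, 0x31, 0x20]
t3 = [0xde, 0xc6, 0x4f, 0xfb, 0xc0, 0x31, 0x20, 0x20]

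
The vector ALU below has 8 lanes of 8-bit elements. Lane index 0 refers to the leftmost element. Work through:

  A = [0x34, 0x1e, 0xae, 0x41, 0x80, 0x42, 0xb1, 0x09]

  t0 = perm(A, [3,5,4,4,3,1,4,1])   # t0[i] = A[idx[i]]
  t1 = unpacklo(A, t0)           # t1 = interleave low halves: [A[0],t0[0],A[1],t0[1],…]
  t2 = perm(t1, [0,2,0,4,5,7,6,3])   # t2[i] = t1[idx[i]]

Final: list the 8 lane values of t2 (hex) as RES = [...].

t0 = [0x41, 0x42, 0x80, 0x80, 0x41, 0x1e, 0x80, 0x1e]
t1 = [0x34, 0x41, 0x1e, 0x42, 0xae, 0x80, 0x41, 0x80]
t2 = [0x34, 0x1e, 0x34, 0xae, 0x80, 0x80, 0x41, 0x42]

RES = [0x34, 0x1e, 0x34, 0xae, 0x80, 0x80, 0x41, 0x42]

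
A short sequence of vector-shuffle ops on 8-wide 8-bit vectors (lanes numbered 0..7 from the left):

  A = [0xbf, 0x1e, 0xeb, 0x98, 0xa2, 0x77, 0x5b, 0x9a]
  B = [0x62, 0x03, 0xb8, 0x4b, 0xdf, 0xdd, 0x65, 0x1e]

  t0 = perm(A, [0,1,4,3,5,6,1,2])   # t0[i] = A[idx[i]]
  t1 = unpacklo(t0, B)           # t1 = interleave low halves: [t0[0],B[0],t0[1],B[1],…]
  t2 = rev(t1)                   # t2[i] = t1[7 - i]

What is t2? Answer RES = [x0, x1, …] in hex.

  t0: bf 1e a2 98 77 5b 1e eb
  t1: bf 62 1e 03 a2 b8 98 4b
  t2: 4b 98 b8 a2 03 1e 62 bf

RES = [0x4b, 0x98, 0xb8, 0xa2, 0x03, 0x1e, 0x62, 0xbf]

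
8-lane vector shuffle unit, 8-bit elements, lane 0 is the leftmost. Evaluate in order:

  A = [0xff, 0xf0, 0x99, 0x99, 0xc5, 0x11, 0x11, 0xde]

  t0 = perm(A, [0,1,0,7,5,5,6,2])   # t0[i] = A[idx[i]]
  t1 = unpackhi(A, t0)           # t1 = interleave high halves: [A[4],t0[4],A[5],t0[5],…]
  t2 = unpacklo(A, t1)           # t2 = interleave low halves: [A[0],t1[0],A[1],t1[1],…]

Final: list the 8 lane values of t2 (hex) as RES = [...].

t0 = [0xff, 0xf0, 0xff, 0xde, 0x11, 0x11, 0x11, 0x99]
t1 = [0xc5, 0x11, 0x11, 0x11, 0x11, 0x11, 0xde, 0x99]
t2 = [0xff, 0xc5, 0xf0, 0x11, 0x99, 0x11, 0x99, 0x11]

RES = [ 0xff  0xc5  0xf0  0x11  0x99  0x11  0x99  0x11 ]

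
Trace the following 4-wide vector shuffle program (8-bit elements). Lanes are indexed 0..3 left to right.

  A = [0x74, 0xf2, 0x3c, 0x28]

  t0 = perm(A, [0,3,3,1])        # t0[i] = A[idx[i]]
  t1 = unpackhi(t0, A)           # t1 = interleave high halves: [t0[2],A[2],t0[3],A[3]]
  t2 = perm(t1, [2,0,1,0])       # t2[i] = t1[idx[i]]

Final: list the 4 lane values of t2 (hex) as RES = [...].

  t0: 74 28 28 f2
  t1: 28 3c f2 28
  t2: f2 28 3c 28

RES = [ 0xf2  0x28  0x3c  0x28 ]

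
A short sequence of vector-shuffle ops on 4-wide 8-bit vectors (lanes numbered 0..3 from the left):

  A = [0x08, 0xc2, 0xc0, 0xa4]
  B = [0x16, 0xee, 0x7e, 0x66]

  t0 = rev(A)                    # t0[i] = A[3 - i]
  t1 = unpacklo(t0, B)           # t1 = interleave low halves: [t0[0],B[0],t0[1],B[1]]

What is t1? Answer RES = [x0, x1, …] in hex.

→ t0 |a4|c0|c2|08|
→ t1 |a4|16|c0|ee|

RES = [0xa4, 0x16, 0xc0, 0xee]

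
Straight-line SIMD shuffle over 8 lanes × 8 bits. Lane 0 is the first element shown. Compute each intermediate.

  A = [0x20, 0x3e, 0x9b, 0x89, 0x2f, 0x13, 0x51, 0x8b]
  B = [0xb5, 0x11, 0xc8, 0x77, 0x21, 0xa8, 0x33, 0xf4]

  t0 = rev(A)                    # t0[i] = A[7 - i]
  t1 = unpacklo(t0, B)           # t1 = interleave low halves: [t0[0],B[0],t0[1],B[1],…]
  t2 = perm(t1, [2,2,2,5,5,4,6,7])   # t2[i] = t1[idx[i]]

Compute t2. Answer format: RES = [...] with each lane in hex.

RES = [0x51, 0x51, 0x51, 0xc8, 0xc8, 0x13, 0x2f, 0x77]

  t0: 8b 51 13 2f 89 9b 3e 20
  t1: 8b b5 51 11 13 c8 2f 77
  t2: 51 51 51 c8 c8 13 2f 77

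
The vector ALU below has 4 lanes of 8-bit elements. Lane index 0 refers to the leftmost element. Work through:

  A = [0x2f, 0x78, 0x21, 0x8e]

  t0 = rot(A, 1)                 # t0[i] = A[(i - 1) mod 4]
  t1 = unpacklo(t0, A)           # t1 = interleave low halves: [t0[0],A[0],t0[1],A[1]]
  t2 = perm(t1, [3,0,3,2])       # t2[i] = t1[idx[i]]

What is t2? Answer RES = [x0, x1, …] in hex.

RES = [0x78, 0x8e, 0x78, 0x2f]

  t0: 8e 2f 78 21
  t1: 8e 2f 2f 78
  t2: 78 8e 78 2f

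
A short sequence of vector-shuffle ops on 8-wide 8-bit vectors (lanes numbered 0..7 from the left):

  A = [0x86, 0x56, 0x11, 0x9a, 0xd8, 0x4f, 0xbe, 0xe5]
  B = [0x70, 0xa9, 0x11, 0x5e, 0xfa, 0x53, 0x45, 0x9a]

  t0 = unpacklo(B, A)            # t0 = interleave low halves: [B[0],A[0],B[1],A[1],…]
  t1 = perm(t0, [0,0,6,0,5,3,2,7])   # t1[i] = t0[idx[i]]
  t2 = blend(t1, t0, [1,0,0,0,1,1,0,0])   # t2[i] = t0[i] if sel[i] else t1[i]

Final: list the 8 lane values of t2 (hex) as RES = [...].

RES = [ 0x70  0x70  0x5e  0x70  0x11  0x11  0xa9  0x9a ]

→ t0 |70|86|a9|56|11|11|5e|9a|
→ t1 |70|70|5e|70|11|56|a9|9a|
→ t2 |70|70|5e|70|11|11|a9|9a|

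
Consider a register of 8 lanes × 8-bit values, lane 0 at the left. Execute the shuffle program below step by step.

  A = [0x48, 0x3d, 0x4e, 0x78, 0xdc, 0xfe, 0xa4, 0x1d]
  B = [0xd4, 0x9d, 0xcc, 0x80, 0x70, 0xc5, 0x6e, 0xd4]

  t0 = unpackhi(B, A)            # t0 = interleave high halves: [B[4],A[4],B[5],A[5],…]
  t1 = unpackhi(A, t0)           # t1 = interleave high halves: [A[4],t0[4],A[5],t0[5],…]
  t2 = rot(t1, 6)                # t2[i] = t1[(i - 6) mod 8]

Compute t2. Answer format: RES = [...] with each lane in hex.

  t0: 70 dc c5 fe 6e a4 d4 1d
  t1: dc 6e fe a4 a4 d4 1d 1d
  t2: fe a4 a4 d4 1d 1d dc 6e

RES = [ 0xfe  0xa4  0xa4  0xd4  0x1d  0x1d  0xdc  0x6e ]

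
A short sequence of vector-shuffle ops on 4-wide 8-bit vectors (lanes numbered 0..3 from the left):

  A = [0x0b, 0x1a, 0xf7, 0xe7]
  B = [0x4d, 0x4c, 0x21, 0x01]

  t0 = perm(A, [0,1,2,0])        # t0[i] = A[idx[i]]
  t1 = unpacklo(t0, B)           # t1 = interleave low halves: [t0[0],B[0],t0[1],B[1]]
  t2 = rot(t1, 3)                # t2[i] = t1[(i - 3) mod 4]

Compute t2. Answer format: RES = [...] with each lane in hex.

RES = [0x4d, 0x1a, 0x4c, 0x0b]

→ t0 |0b|1a|f7|0b|
→ t1 |0b|4d|1a|4c|
→ t2 |4d|1a|4c|0b|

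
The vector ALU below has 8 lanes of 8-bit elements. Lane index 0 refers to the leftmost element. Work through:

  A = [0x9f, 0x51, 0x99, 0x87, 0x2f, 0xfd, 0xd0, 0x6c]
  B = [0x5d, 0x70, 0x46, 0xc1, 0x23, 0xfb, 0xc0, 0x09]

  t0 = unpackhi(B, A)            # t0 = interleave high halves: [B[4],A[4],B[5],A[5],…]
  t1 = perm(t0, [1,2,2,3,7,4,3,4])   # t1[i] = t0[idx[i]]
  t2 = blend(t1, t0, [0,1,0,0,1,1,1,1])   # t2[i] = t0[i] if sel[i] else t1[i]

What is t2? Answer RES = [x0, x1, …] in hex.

RES = [ 0x2f  0x2f  0xfb  0xfd  0xc0  0xd0  0x09  0x6c ]

  t0: 23 2f fb fd c0 d0 09 6c
  t1: 2f fb fb fd 6c c0 fd c0
  t2: 2f 2f fb fd c0 d0 09 6c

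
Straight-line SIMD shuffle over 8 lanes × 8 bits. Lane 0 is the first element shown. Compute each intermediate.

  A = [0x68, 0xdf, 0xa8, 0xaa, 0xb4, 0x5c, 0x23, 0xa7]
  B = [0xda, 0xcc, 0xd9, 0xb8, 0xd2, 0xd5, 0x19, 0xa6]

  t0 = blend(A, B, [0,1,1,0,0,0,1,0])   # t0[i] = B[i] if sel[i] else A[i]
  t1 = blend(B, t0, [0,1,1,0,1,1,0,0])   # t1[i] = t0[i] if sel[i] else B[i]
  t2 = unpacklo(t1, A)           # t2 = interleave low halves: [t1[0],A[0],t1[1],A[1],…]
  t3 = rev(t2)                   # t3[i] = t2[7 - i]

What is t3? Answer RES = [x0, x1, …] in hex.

RES = [0xaa, 0xb8, 0xa8, 0xd9, 0xdf, 0xcc, 0x68, 0xda]

  t0: 68 cc d9 aa b4 5c 19 a7
  t1: da cc d9 b8 b4 5c 19 a6
  t2: da 68 cc df d9 a8 b8 aa
  t3: aa b8 a8 d9 df cc 68 da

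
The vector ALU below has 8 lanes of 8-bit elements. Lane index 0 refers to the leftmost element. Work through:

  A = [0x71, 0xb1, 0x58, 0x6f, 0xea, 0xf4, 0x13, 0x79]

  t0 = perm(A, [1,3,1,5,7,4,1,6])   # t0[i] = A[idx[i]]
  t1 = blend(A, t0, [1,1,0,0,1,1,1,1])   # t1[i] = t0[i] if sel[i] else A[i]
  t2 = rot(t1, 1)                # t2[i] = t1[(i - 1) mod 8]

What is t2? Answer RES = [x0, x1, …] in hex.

RES = [ 0x13  0xb1  0x6f  0x58  0x6f  0x79  0xea  0xb1 ]

  t0: b1 6f b1 f4 79 ea b1 13
  t1: b1 6f 58 6f 79 ea b1 13
  t2: 13 b1 6f 58 6f 79 ea b1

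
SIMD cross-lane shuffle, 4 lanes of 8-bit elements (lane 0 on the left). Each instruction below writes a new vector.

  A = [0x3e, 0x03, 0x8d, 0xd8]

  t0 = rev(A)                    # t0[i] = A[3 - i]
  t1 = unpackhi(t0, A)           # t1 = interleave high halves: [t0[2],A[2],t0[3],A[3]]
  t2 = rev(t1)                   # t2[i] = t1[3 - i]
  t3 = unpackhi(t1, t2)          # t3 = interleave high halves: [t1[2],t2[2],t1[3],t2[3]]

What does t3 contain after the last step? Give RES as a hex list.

RES = [0x3e, 0x8d, 0xd8, 0x03]

→ t0 |d8|8d|03|3e|
→ t1 |03|8d|3e|d8|
→ t2 |d8|3e|8d|03|
→ t3 |3e|8d|d8|03|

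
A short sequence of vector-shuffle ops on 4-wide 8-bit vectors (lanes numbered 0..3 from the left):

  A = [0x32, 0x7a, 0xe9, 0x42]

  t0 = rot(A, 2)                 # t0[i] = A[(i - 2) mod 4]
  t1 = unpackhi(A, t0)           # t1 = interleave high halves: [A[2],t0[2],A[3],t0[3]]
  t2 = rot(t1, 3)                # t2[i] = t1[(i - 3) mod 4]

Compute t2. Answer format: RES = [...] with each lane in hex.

RES = [0x32, 0x42, 0x7a, 0xe9]

→ t0 |e9|42|32|7a|
→ t1 |e9|32|42|7a|
→ t2 |32|42|7a|e9|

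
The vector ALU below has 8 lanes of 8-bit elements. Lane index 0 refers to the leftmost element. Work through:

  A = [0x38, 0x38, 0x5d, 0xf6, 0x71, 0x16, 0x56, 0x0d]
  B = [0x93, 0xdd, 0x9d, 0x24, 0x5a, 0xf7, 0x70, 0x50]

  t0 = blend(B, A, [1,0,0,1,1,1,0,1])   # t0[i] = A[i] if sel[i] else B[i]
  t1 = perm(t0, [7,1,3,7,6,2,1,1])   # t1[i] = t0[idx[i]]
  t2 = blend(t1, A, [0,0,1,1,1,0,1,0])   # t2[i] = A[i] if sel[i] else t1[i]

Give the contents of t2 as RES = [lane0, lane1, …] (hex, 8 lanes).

RES = [ 0x0d  0xdd  0x5d  0xf6  0x71  0x9d  0x56  0xdd ]

t0 = [0x38, 0xdd, 0x9d, 0xf6, 0x71, 0x16, 0x70, 0x0d]
t1 = [0x0d, 0xdd, 0xf6, 0x0d, 0x70, 0x9d, 0xdd, 0xdd]
t2 = [0x0d, 0xdd, 0x5d, 0xf6, 0x71, 0x9d, 0x56, 0xdd]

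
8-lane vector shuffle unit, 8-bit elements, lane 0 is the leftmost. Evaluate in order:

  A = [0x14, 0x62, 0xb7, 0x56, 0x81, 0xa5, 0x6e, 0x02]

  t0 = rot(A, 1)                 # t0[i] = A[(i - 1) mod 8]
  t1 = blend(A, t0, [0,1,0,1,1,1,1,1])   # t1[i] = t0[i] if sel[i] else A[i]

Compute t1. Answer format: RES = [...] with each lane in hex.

→ t0 |02|14|62|b7|56|81|a5|6e|
→ t1 |14|14|b7|b7|56|81|a5|6e|

RES = [0x14, 0x14, 0xb7, 0xb7, 0x56, 0x81, 0xa5, 0x6e]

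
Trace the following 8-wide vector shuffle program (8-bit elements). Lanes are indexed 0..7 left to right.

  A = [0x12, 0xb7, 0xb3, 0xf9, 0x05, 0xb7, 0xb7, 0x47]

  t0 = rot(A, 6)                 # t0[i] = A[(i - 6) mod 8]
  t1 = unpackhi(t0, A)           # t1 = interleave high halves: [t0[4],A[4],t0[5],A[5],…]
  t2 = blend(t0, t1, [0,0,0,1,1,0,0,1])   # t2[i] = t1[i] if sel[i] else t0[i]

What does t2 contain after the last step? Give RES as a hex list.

t0 = [0xb3, 0xf9, 0x05, 0xb7, 0xb7, 0x47, 0x12, 0xb7]
t1 = [0xb7, 0x05, 0x47, 0xb7, 0x12, 0xb7, 0xb7, 0x47]
t2 = [0xb3, 0xf9, 0x05, 0xb7, 0x12, 0x47, 0x12, 0x47]

RES = [0xb3, 0xf9, 0x05, 0xb7, 0x12, 0x47, 0x12, 0x47]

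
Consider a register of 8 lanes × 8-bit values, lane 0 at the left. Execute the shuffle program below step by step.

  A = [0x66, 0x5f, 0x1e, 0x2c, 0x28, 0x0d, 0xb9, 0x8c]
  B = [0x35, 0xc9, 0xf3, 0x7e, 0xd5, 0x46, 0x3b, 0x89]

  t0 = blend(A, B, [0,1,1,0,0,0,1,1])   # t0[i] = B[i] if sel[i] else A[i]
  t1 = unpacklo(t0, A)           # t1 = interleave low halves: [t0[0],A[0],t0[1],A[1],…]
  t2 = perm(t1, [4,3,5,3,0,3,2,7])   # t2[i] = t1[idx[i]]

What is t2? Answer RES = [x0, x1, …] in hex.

→ t0 |66|c9|f3|2c|28|0d|3b|89|
→ t1 |66|66|c9|5f|f3|1e|2c|2c|
→ t2 |f3|5f|1e|5f|66|5f|c9|2c|

RES = [0xf3, 0x5f, 0x1e, 0x5f, 0x66, 0x5f, 0xc9, 0x2c]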